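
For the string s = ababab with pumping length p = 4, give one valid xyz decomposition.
x = 'aba', y = 'b', z = 'ab'

For s = ababab and p = 4, one valid decomposition is:
- x = 'aba' (length 3)
- y = 'b' (length 1)
- z = 'ab' (length 2)

Verification:
- xyz = 'aba' + 'b' + 'ab' = ababab ✓
- |xy| = 4 ≤ 4 ✓
- |y| = 1 > 0 ✓

All pumping lemma constraints are satisfied.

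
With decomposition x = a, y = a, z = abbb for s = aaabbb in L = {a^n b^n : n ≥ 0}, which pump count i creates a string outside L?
i = 0

xy⁰z = a · ε · abbb = aabbb; aabbb has 2 a's and 3 b's; 2 ≠ 3, so it is not in L.
(Other choices also work, e.g. i = 2, 3; only i = 1 is guaranteed to stay in L since xy¹z = s.)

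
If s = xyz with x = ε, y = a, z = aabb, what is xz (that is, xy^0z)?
aabb

Given x = '', y = 'a', z = 'aabb' and i = 0:

xy^0z = x + y·y·...·y (0 times) + z
       = '' + 'a'^0 + 'aabb'
       = '' + '' + 'aabb'
       = 'aabb'

The pumped string is 'aabb' with length 4.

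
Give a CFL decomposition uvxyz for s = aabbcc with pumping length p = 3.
u='aa', v='b', x='b', y='c', z='c'

For s = aabbcc with pumping length p = 3:

One valid decomposition:
- u = 'aa'
- v = 'b'
- x = 'b'
- y = 'c'
- z = 'c'

Verification:
- uvxyz = 'aa' + 'b' + 'b' + 'c' + 'c' = aabbcc ✓
- |vxy| = |'bbc'| = 3 ≤ 3 ✓
- |vy| = |'bc'| = 2 > 0 ✓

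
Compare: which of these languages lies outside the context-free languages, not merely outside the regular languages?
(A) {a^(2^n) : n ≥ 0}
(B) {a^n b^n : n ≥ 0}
(A) {a^(2^n) : n ≥ 0}

(A) {a^(2^n) : n ≥ 0} requires the CFL pumping lemma.

- {a^n b^n : n ≥ 0} is context-free (but not regular)
  • Can be shown non-regular with the regular pumping lemma
  • After pumping, the number of a's and b's become unequal

- {a^(2^n) : n ≥ 0} is NOT context-free
  • Requires the CFL pumping lemma to prove
  • Gaps between powers of 2 grow exponentially

The CFL pumping lemma is "stronger" in that it can prove non-membership
in the larger class of context-free languages.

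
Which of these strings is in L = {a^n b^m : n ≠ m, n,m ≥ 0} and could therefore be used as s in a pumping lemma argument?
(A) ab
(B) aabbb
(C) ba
(B) aabbb

The pumping lemma is applied to a string s that lies in L, so first check membership of each option:
- (A) ab = a^1 b^1 has n = m = 1, so it is not in L ✗
- (B) aabbb = a^2 b^3 with 2 ≠ 3, so it is in L ✓
- (C) ba has an a after a b, so it is not of the form a^n b^m and is not in L ✗

Only (B) aabbb is in L, so it is the only candidate that could play the role of s.
(In a complete proof one picks s in terms of the pumping length p so that |s| ≥ p is guaranteed; a fixed string like aabbb illustrates the shape of such an s.)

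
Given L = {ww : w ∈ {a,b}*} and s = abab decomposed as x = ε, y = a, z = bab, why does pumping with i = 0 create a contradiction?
xy⁰z = bab ∉ L

Pumping with i = 0 replaces y = a by y⁰ = ε:
- Original: s = xyz = abab; abab splits into halves ab · ab, which are equal, so it is in L (w = ab)
- Pumped: xy⁰z = ε · ε · bab = bab
- bab has odd length 3, so it cannot be written as ww and is not in L

The pumping lemma would require xy⁰z ∈ L, so this decomposition yields a contradiction.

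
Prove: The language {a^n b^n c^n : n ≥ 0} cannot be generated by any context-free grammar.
Assume for contradiction that L is context-free, and let p ≥ 1 be the pumping length given by the pumping lemma for CFLs.
Choose s = a^p b^p c^p. Then s ∈ L and |s| = 3p ≥ p.
By the CFL pumping lemma, s = uvxyz for some u, v, x, y, z with |vxy| ≤ p, |vy| ≥ 1, and uv^i xy^i z ∈ L for every i ≥ 0.

Because |vxy| ≤ p, the window vxy cannot contain both an a and a c: any substring of s containing both must include the entire block b^p plus at least one a and one c, so it has length ≥ p + 2 > p.
Hence at least one of the letters a, c does not occur in vy at all.

Take i = 0: the string uxz is obtained from s by deleting |vy| ≥ 1 symbols, so |uxz| = 3p − |vy| < 3p.
But the letter (a or c) that does not occur in vy still occurs exactly p times in uxz. Every string of L with exactly p copies of some letter is a^p b^p c^p, of length 3p. Since |uxz| < 3p, uxz ∉ L.

This contradicts the CFL pumping lemma, which requires uv^i xy^i z ∈ L for all i ≥ 0.
Hence L = {a^n b^n c^n : n ≥ 0} is not context-free. ∎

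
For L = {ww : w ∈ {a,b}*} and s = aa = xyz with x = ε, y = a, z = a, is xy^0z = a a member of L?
No

xy⁰z = ε · ε · a = a.
a has odd length 1, so it cannot be written as ww and is not in L.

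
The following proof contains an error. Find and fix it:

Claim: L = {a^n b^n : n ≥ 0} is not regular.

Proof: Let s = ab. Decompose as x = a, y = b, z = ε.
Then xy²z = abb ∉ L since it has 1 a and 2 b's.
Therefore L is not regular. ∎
Error: The string s = ab might be shorter than the pumping length p.

Correction: Choose s = a^p b^p to ensure |s| ≥ p. Also, the decomposition is wrong: with |xy| ≤ p, y cannot include b's when s starts with p a's.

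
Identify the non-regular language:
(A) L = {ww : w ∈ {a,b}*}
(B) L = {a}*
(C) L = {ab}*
(A) {ww : w ∈ {a,b}*}

(A) L = {ww : w ∈ {a,b}*} is NOT regular.

The pumping lemma can be used to prove this:
After pumping, the two halves no longer match

The other languages are regular because they can be recognized by finite automata.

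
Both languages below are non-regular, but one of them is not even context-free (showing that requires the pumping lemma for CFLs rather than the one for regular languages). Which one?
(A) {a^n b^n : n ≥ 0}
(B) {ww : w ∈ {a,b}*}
(B) {ww : w ∈ {a,b}*}

(B) {ww : w ∈ {a,b}*} requires the CFL pumping lemma.

- {a^n b^n : n ≥ 0} is context-free (but not regular)
  • Can be shown non-regular with the regular pumping lemma
  • After pumping, the number of a's and b's become unequal

- {ww : w ∈ {a,b}*} is NOT context-free
  • Requires the CFL pumping lemma to prove
  • Cannot verify equality of two arbitrary substrings

The CFL pumping lemma is "stronger" in that it can prove non-membership
in the larger class of context-free languages.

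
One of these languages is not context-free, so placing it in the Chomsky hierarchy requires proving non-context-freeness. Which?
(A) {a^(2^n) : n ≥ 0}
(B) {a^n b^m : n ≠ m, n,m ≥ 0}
(A) {a^(2^n) : n ≥ 0}

(A) {a^(2^n) : n ≥ 0} requires the CFL pumping lemma.

- {a^n b^m : n ≠ m, n,m ≥ 0} is context-free (but not regular)
  • Can be shown non-regular with the regular pumping lemma
  • After pumping a's, we can make n = m

- {a^(2^n) : n ≥ 0} is NOT context-free
  • Requires the CFL pumping lemma to prove
  • Gaps between powers of 2 grow exponentially

The CFL pumping lemma is "stronger" in that it can prove non-membership
in the larger class of context-free languages.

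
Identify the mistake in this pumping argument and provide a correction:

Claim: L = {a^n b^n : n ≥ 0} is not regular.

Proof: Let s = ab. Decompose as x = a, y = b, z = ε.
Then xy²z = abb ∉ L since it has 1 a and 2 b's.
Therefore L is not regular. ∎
Error: The string s = ab might be shorter than the pumping length p.

Correction: Choose s = a^p b^p to ensure |s| ≥ p. Also, the decomposition is wrong: with |xy| ≤ p, y cannot include b's when s starts with p a's.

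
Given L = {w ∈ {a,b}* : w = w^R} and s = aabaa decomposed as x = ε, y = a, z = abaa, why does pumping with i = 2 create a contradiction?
xy²z = aaabaa ∉ L

Pumping with i = 2 replaces y = a by y² = aa:
- Original: s = xyz = aabaa; aabaa reversed is aabaa, the same string, so it is a palindrome and is in L
- Pumped: xy²z = ε · aa · abaa = aaabaa
- aaabaa reversed is aabaaa ≠ aaabaa, so it is not a palindrome and is not in L

The pumping lemma would require xy²z ∈ L, so this decomposition yields a contradiction.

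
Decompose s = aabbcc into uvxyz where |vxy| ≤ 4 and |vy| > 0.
u='a', v='a', x='bb', y='c', z='c'

For s = aabbcc with pumping length p = 4:

One valid decomposition:
- u = 'a'
- v = 'a'
- x = 'bb'
- y = 'c'
- z = 'c'

Verification:
- uvxyz = 'a' + 'a' + 'bb' + 'c' + 'c' = aabbcc ✓
- |vxy| = |'abbc'| = 4 ≤ 4 ✓
- |vy| = |'ac'| = 2 > 0 ✓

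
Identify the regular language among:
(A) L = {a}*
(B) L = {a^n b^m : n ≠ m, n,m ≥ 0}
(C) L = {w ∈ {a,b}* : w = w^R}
(A) {a}*

(A) L = {a}* is regular.

This can be recognized by a finite automaton (DFA/NFA).
Regular expressions like {a}* define regular languages.

The other choices are not regular:
- {w ∈ {a,b}* : w = w^R}: After pumping, the string is no longer symmetric
- {a^n b^m : n ≠ m, n,m ≥ 0}: After pumping a's, we can make n = m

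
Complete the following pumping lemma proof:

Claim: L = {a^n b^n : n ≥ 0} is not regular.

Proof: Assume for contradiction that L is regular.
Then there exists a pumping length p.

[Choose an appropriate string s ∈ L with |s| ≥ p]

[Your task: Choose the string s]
s = a^p b^p

This string is in L (has equal a's and b's) and has length 2p ≥ p.
Any decomposition xyz with |xy| ≤ p means y consists only of a's,
so pumping will unbalance the counts.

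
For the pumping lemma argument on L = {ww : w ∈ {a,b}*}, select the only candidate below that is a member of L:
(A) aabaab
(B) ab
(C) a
(A) aabaab

The pumping lemma is applied to a string s that lies in L, so first check membership of each option:
- (A) aabaab splits into halves aab · aab, which are equal, so it is in L (w = aab) ✓
- (B) ab has length 2; its halves are a and b, which differ, so it is not in L ✗
- (C) a has odd length 1, so it cannot be written as ww and is not in L ✗

Only (A) aabaab is in L, so it is the only candidate that could play the role of s.
(In a complete proof one picks s in terms of the pumping length p so that |s| ≥ p is guaranteed; a fixed string like aabaab illustrates the shape of such an s.)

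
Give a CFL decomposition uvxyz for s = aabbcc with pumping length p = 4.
u='a', v='a', x='bb', y='c', z='c'

For s = aabbcc with pumping length p = 4:

One valid decomposition:
- u = 'a'
- v = 'a'
- x = 'bb'
- y = 'c'
- z = 'c'

Verification:
- uvxyz = 'a' + 'a' + 'bb' + 'c' + 'c' = aabbcc ✓
- |vxy| = |'abbc'| = 4 ≤ 4 ✓
- |vy| = |'ac'| = 2 > 0 ✓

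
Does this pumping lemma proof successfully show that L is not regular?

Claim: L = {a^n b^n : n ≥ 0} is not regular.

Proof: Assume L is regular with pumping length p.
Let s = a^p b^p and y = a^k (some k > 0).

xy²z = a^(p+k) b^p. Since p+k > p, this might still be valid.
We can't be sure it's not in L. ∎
The proof is INCORRECT.

Error: The conclusion is wrong.
xy²z = a^(p+k) b^p is definitely NOT in L because the number of a's (p+k) ≠ number of b's (p).
The proof incorrectly doubts what is actually a valid contradiction.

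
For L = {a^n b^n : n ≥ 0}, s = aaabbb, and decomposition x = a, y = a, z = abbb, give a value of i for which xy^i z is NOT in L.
i = 0

xy⁰z = a · ε · abbb = aabbb; aabbb has 2 a's and 3 b's; 2 ≠ 3, so it is not in L.
(Other choices also work, e.g. i = 2, 3; only i = 1 is guaranteed to stay in L since xy¹z = s.)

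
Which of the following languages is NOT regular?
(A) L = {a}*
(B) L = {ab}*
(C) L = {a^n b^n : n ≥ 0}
(C) {a^n b^n : n ≥ 0}

(C) L = {a^n b^n : n ≥ 0} is NOT regular.

The pumping lemma can be used to prove this:
After pumping, the number of a's and b's become unequal

The other languages are regular because they can be recognized by finite automata.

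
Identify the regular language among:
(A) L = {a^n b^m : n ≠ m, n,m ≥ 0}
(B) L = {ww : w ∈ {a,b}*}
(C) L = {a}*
(C) {a}*

(C) L = {a}* is regular.

This can be recognized by a finite automaton (DFA/NFA).
Regular expressions like {a}* define regular languages.

The other choices are not regular:
- {a^n b^m : n ≠ m, n,m ≥ 0}: After pumping a's, we can make n = m
- {ww : w ∈ {a,b}*}: After pumping, the two halves no longer match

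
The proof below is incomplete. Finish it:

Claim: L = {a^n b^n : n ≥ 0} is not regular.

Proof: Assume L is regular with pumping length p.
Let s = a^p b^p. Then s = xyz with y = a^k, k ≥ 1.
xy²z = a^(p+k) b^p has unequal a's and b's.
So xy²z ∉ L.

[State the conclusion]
This contradicts the pumping lemma for regular languages,
which guarantees xy^i z ∈ L for all i ≥ 0.

Since our assumption that L is regular leads to a contradiction,
we conclude that L = {a^n b^n : n ≥ 0} is NOT regular. ∎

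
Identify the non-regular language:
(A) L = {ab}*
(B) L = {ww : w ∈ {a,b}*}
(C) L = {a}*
(B) {ww : w ∈ {a,b}*}

(B) L = {ww : w ∈ {a,b}*} is NOT regular.

The pumping lemma can be used to prove this:
After pumping, the two halves no longer match

The other languages are regular because they can be recognized by finite automata.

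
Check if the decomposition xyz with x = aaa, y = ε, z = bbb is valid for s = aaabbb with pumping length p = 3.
Violated: |y| > 0

The decomposition x = aaa, y = ε, z = bbb for s = aaabbb with p = 3
violates the constraint: |y| > 0

|y| = 0, but the pumping lemma requires |y| > 0 (y must be non-empty).

Pumping lemma constraints:
1. xyz = s (decomposition is valid)
2. |xy| ≤ p
3. |y| > 0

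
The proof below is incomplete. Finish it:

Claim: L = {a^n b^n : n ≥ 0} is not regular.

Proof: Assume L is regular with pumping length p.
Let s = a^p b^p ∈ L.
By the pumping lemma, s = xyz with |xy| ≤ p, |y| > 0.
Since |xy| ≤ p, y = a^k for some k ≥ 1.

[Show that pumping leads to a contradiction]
Consider xy²z = a^(p+k) b^p.

Since k ≥ 1, we have p + k > p.
So xy²z has more a's than b's: (p+k) a's vs p b's.
This means xy²z ∉ L because a^n b^n requires equal counts.

This contradicts the pumping lemma which states xy²z ∈ L.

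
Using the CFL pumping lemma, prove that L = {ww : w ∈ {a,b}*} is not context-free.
Assume for contradiction that L is context-free, and let p ≥ 1 be the pumping length given by the pumping lemma for CFLs.
Choose s = a^p b^p a^p b^p. Then s ∈ L (take w = a^p b^p) and |s| = 4p ≥ p.
By the CFL pumping lemma, s = uvxyz for some u, v, x, y, z with |vxy| ≤ p, |vy| ≥ 1, and uv^i xy^i z ∈ L for every i ≥ 0.

Write s as four blocks A₁ B₁ A₂ B₂ with A₁ = A₂ = a^p and B₁ = B₂ = b^p. Since |vxy| ≤ p, the window vxy lies inside at most two adjacent blocks. Take i = 0 and let t = uxz, so |t| = 4p − |vy| with 1 ≤ |vy| ≤ p. If |t| is odd, t ∉ L immediately, so assume |vy| is even (hence |vy| ≥ 2) and |t|/2 = 2p − |vy|/2, which satisfies p ≤ |t|/2 ≤ 2p − 1.

Case 1 (vxy inside A₁B₁): t = a^(p−j) b^(p−l) a^p b^p with j + l = |vy|. The second half of t has length < 2p, so it is a suffix of the trailing a^p b^p and ends in b; the first half is a^(p−j) b^(p−l) a^((j+l)/2), which ends in a because (j+l)/2 ≥ 1. The halves differ, so t ∉ L.

Case 2 (vxy inside B₁A₂, straddling the middle): t = a^p b^(p−j) a^(p−l) b^p with j + l = |vy|. If t = ww, then w is a prefix of t of length ≥ p, so w begins with a^p; and w is a suffix of t of length ≥ p, so w ends with b^p. That forces |w| ≥ 2p, contradicting |w| = |t|/2 ≤ 2p − 1. So t ∉ L.

Case 3 (vxy inside A₂B₂): t = a^p b^p a^(p−j) b^(p−l) with j + l = |vy|. The first half of t is a prefix of a^p b^p, so it begins with a; the second half is b^((j+l)/2) a^(p−j) b^(p−l), which begins with b. The halves differ, so t ∉ L.

In every case uv⁰xy⁰z = uxz ∉ L.

This contradicts the CFL pumping lemma, which requires uv^i xy^i z ∈ L for all i ≥ 0.
Hence L = {ww : w ∈ {a,b}*} is not context-free. ∎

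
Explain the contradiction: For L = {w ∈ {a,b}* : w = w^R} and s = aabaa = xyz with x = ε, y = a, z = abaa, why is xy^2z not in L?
xy²z = aaabaa ∉ L

Pumping with i = 2 replaces y = a by y² = aa:
- Original: s = xyz = aabaa; aabaa reversed is aabaa, the same string, so it is a palindrome and is in L
- Pumped: xy²z = ε · aa · abaa = aaabaa
- aaabaa reversed is aabaaa ≠ aaabaa, so it is not a palindrome and is not in L

The pumping lemma would require xy²z ∈ L, so this decomposition yields a contradiction.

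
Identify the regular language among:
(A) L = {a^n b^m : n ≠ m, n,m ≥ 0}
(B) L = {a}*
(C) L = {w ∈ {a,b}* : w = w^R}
(B) {a}*

(B) L = {a}* is regular.

This can be recognized by a finite automaton (DFA/NFA).
Regular expressions like {a}* define regular languages.

The other choices are not regular:
- {w ∈ {a,b}* : w = w^R}: After pumping, the string is no longer symmetric
- {a^n b^m : n ≠ m, n,m ≥ 0}: After pumping a's, we can make n = m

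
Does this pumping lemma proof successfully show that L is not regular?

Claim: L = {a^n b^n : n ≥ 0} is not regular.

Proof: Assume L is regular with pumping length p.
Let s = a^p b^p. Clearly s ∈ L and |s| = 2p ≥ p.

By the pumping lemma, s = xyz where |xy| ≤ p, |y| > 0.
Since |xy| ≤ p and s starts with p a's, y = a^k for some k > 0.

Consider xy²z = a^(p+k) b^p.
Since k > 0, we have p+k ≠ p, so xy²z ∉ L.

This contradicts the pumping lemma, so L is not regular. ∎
The proof is correct.

This proof is valid because:
1. The string s = a^p b^p is correctly in L
2. The decomposition analysis is correct: y must consist only of a's
3. The contradiction is valid: pumping increases a's but not b's
4. The conclusion follows logically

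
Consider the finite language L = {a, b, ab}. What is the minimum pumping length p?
p = 3

For a finite language L, the pumping lemma holds vacuously if p > max|s| for s ∈ L.

The longest string in L = {a, b, ab} has length 2.
If p = 3, then no string s ∈ L has |s| ≥ p, so the condition is vacuously true.

The minimum pumping length is p = 3.

Why no smaller p works: for any p ≤ 2, the longest string s ∈ L has |s| = 2 ≥ p, so it would
have to be pumpable; but pumping up (i = 2, 3, ...) produces ever longer strings, which cannot all lie in the
finite language L. So the pumping property fails for every p ≤ 2.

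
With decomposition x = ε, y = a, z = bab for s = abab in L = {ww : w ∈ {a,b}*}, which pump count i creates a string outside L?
i = 3

xy³z = ε · aaa · bab = aaabab; aaabab has length 6; its halves are aaa and bab, which differ, so it is not in L.
(Other choices also work, e.g. i = 0, 2; only i = 1 is guaranteed to stay in L since xy¹z = s.)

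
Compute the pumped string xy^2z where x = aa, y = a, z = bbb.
aaaabbb

Given x = 'aa', y = 'a', z = 'bbb' and i = 2:

xy^2z = x + y·y·...·y (2 times) + z
       = 'aa' + 'a'^2 + 'bbb'
       = 'aa' + 'aa' + 'bbb'
       = 'aaaabbb'

The pumped string is 'aaaabbb' with length 7.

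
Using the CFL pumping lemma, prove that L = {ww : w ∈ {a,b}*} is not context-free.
Assume for contradiction that L is context-free, and let p ≥ 1 be the pumping length given by the pumping lemma for CFLs.
Choose s = a^p b^p a^p b^p. Then s ∈ L (take w = a^p b^p) and |s| = 4p ≥ p.
By the CFL pumping lemma, s = uvxyz for some u, v, x, y, z with |vxy| ≤ p, |vy| ≥ 1, and uv^i xy^i z ∈ L for every i ≥ 0.

Write s as four blocks A₁ B₁ A₂ B₂ with A₁ = A₂ = a^p and B₁ = B₂ = b^p. Since |vxy| ≤ p, the window vxy lies inside at most two adjacent blocks. Take i = 0 and let t = uxz, so |t| = 4p − |vy| with 1 ≤ |vy| ≤ p. If |t| is odd, t ∉ L immediately, so assume |vy| is even (hence |vy| ≥ 2) and |t|/2 = 2p − |vy|/2, which satisfies p ≤ |t|/2 ≤ 2p − 1.

Case 1 (vxy inside A₁B₁): t = a^(p−j) b^(p−l) a^p b^p with j + l = |vy|. The second half of t has length < 2p, so it is a suffix of the trailing a^p b^p and ends in b; the first half is a^(p−j) b^(p−l) a^((j+l)/2), which ends in a because (j+l)/2 ≥ 1. The halves differ, so t ∉ L.

Case 2 (vxy inside B₁A₂, straddling the middle): t = a^p b^(p−j) a^(p−l) b^p with j + l = |vy|. If t = ww, then w is a prefix of t of length ≥ p, so w begins with a^p; and w is a suffix of t of length ≥ p, so w ends with b^p. That forces |w| ≥ 2p, contradicting |w| = |t|/2 ≤ 2p − 1. So t ∉ L.

Case 3 (vxy inside A₂B₂): t = a^p b^p a^(p−j) b^(p−l) with j + l = |vy|. The first half of t is a prefix of a^p b^p, so it begins with a; the second half is b^((j+l)/2) a^(p−j) b^(p−l), which begins with b. The halves differ, so t ∉ L.

In every case uv⁰xy⁰z = uxz ∉ L.

This contradicts the CFL pumping lemma, which requires uv^i xy^i z ∈ L for all i ≥ 0.
Hence L = {ww : w ∈ {a,b}*} is not context-free. ∎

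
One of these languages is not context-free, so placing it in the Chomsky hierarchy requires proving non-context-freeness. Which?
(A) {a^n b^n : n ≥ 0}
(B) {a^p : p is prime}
(B) {a^p : p is prime}

(B) {a^p : p is prime} requires the CFL pumping lemma.

- {a^n b^n : n ≥ 0} is context-free (but not regular)
  • Can be shown non-regular with the regular pumping lemma
  • After pumping, the number of a's and b's become unequal

- {a^p : p is prime} is NOT context-free
  • Requires the CFL pumping lemma to prove
  • The CFL pumping lemma also fails because prime gaps are unbounded

The CFL pumping lemma is "stronger" in that it can prove non-membership
in the larger class of context-free languages.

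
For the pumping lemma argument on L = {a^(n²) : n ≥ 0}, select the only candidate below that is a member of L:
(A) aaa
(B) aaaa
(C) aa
(B) aaaa

The pumping lemma is applied to a string s that lies in L, so first check membership of each option:
- (A) aaa has length 3, strictly between 1² = 1 and 2² = 4, so it is not in L ✗
- (B) aaaa has length 4 = 2², a perfect square, so it is in L ✓
- (C) aa has length 2, strictly between 1² = 1 and 2² = 4, so it is not in L ✗

Only (B) aaaa is in L, so it is the only candidate that could play the role of s.
(In a complete proof one picks s in terms of the pumping length p so that |s| ≥ p is guaranteed; a fixed string like aaaa illustrates the shape of such an s.)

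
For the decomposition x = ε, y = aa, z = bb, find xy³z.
aaaaaabb

Given x = '', y = 'aa', z = 'bb' and i = 3:

xy^3z = x + y·y·...·y (3 times) + z
       = '' + 'aa'^3 + 'bb'
       = '' + 'aaaaaa' + 'bb'
       = 'aaaaaabb'

The pumped string is 'aaaaaabb' with length 8.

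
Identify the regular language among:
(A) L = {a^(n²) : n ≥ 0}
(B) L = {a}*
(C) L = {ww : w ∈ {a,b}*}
(B) {a}*

(B) L = {a}* is regular.

This can be recognized by a finite automaton (DFA/NFA).
Regular expressions like {a}* define regular languages.

The other choices are not regular:
- {a^(n²) : n ≥ 0}: After pumping, length is no longer a perfect square
- {ww : w ∈ {a,b}*}: After pumping, the two halves no longer match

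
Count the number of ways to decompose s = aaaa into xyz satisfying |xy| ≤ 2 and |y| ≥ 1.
3

For s = 'aaaa' with pumping length p = 2:

Constraints: |xy| ≤ 2, |y| > 0

Valid decompositions (|xy| ≤ p, |y| ≥ 1):
  • x='', y='a', z='aaa'
  • x='a', y='a', z='aa'
  • x='', y='aa', z='aa'

Total count: 3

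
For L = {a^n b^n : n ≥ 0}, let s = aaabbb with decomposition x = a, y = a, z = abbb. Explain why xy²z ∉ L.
xy²z = aaaabbb ∉ L

Pumping with i = 2 replaces y = a by y² = aa:
- Original: s = xyz = aaabbb; aaabbb = a^3 b^3 has equal counts (3 = 3), so it is in L
- Pumped: xy²z = a · aa · abbb = aaaabbb
- aaaabbb has 4 a's and 3 b's; 4 ≠ 3, so it is not in L

The pumping lemma would require xy²z ∈ L, so this decomposition yields a contradiction.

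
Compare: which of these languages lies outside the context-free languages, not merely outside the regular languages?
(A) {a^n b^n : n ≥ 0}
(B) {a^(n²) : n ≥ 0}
(B) {a^(n²) : n ≥ 0}

(B) {a^(n²) : n ≥ 0} requires the CFL pumping lemma.

- {a^n b^n : n ≥ 0} is context-free (but not regular)
  • Can be shown non-regular with the regular pumping lemma
  • After pumping, the number of a's and b's become unequal

- {a^(n²) : n ≥ 0} is NOT context-free
  • Requires the CFL pumping lemma to prove
  • Gaps between squares grow unboundedly

The CFL pumping lemma is "stronger" in that it can prove non-membership
in the larger class of context-free languages.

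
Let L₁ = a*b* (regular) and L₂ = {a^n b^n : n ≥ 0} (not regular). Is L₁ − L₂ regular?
No — L₁ − L₂ is not regular.

a*b* − {a^n b^n} = {a^n b^m : n ≠ m}. If this were regular, then its complement intersected with a*b*, namely {a^n b^n : n ≥ 0}, would be regular too (closure under complement and intersection) — contradiction. So L₁ − L₂ is not regular.

Note that the bare facts "L₁ regular, L₂ non-regular" do not settle the question by themselves: the closure of regular languages under ∪, ∩, complement and difference applies only when BOTH operands are regular. With a non-regular operand the result can come out regular or non-regular depending on the specific languages, so one has to work out L₁ − L₂ for this particular pair, as above.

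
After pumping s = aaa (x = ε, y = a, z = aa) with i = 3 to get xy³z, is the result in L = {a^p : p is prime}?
Yes

xy³z = ε · aaa · aa = aaaaa.
aaaaa has length 5, which is prime, so it is in L.
(A single pumped string landing in L is not a contradiction by itself; a non-regularity proof needs some i for which xy^i z ∉ L, for every admissible decomposition.)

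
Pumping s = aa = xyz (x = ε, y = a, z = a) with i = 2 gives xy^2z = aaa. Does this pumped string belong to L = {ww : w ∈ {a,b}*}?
No

xy²z = ε · aa · a = aaa.
aaa has odd length 3, so it cannot be written as ww and is not in L.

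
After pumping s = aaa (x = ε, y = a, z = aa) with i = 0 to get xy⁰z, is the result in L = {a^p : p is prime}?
Yes

xy⁰z = ε · ε · aa = aa.
aa has length 2, which is prime, so it is in L.
(A single pumped string landing in L is not a contradiction by itself; a non-regularity proof needs some i for which xy^i z ∉ L, for every admissible decomposition.)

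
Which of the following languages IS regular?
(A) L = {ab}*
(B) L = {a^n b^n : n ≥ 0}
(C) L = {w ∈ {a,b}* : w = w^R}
(A) {ab}*

(A) L = {ab}* is regular.

This can be recognized by a finite automaton (DFA/NFA).
Regular expressions like {ab}* define regular languages.

The other choices are not regular:
- {a^n b^n : n ≥ 0}: After pumping, the number of a's and b's become unequal
- {w ∈ {a,b}* : w = w^R}: After pumping, the string is no longer symmetric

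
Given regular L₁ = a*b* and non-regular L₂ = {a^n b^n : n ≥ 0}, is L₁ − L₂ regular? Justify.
No — L₁ − L₂ is not regular.

a*b* − {a^n b^n} = {a^n b^m : n ≠ m}. If this were regular, then its complement intersected with a*b*, namely {a^n b^n : n ≥ 0}, would be regular too (closure under complement and intersection) — contradiction. So L₁ − L₂ is not regular.

Note that the bare facts "L₁ regular, L₂ non-regular" do not settle the question by themselves: the closure of regular languages under ∪, ∩, complement and difference applies only when BOTH operands are regular. With a non-regular operand the result can come out regular or non-regular depending on the specific languages, so one has to work out L₁ − L₂ for this particular pair, as above.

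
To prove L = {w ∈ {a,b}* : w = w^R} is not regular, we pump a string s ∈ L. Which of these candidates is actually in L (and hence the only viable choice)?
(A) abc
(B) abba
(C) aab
(B) abba

The pumping lemma is applied to a string s that lies in L, so first check membership of each option:
- (A) abc reversed is cba ≠ abc, so it is not a palindrome and is not in L ✗
- (B) abba reversed is abba, the same string, so it is a palindrome and is in L ✓
- (C) aab reversed is baa ≠ aab, so it is not a palindrome and is not in L ✗

Only (B) abba is in L, so it is the only candidate that could play the role of s.
(In a complete proof one picks s in terms of the pumping length p so that |s| ≥ p is guaranteed; a fixed string like abba illustrates the shape of such an s.)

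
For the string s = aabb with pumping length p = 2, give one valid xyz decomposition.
x = 'a', y = 'a', z = 'bb'

For s = aabb and p = 2, one valid decomposition is:
- x = 'a' (length 1)
- y = 'a' (length 1)
- z = 'bb' (length 2)

Verification:
- xyz = 'a' + 'a' + 'bb' = aabb ✓
- |xy| = 2 ≤ 2 ✓
- |y| = 1 > 0 ✓

All pumping lemma constraints are satisfied.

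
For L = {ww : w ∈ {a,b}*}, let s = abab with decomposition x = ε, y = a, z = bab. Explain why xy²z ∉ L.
xy²z = aabab ∉ L

Pumping with i = 2 replaces y = a by y² = aa:
- Original: s = xyz = abab; abab splits into halves ab · ab, which are equal, so it is in L (w = ab)
- Pumped: xy²z = ε · aa · bab = aabab
- aabab has odd length 5, so it cannot be written as ww and is not in L

The pumping lemma would require xy²z ∈ L, so this decomposition yields a contradiction.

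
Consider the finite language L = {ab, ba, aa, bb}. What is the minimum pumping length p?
p = 3

For a finite language L, the pumping lemma holds vacuously if p > max|s| for s ∈ L.

The longest string in L = {ab, ba, aa, bb} has length 2.
If p = 3, then no string s ∈ L has |s| ≥ p, so the condition is vacuously true.

The minimum pumping length is p = 3.

Why no smaller p works: for any p ≤ 2, the longest string s ∈ L has |s| = 2 ≥ p, so it would
have to be pumpable; but pumping up (i = 2, 3, ...) produces ever longer strings, which cannot all lie in the
finite language L. So the pumping property fails for every p ≤ 2.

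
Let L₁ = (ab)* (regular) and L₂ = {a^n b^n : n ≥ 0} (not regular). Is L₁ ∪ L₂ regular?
No — L₁ ∪ L₂ is not regular.

Let U = (ab)* ∪ {a^n b^n}. If U were regular, then U ∩ aa*bb* would be regular (closure under intersection with a regular language). But (ab)* ∩ aa*bb* = {ab} and {a^n b^n} ∩ aa*bb* = {a^n b^n : n ≥ 1}, so U ∩ aa*bb* = {a^n b^n : n ≥ 1}, which is not regular. Hence U is not regular.

Note that the bare facts "L₁ regular, L₂ non-regular" do not settle the question by themselves: the closure of regular languages under ∪, ∩, complement and difference applies only when BOTH operands are regular. With a non-regular operand the result can come out regular or non-regular depending on the specific languages, so one has to work out L₁ ∪ L₂ for this particular pair, as above.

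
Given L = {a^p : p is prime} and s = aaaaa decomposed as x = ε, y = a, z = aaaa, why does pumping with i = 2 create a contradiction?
xy²z = aaaaaa ∉ L

Pumping with i = 2 replaces y = a by y² = aa:
- Original: s = xyz = aaaaa; aaaaa has length 5, which is prime, so it is in L
- Pumped: xy²z = ε · aa · aaaa = aaaaaa
- aaaaaa has length 6 = 2 × 3, which is not prime, so it is not in L

The pumping lemma would require xy²z ∈ L, so this decomposition yields a contradiction.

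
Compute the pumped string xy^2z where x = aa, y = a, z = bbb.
aaaabbb

Given x = 'aa', y = 'a', z = 'bbb' and i = 2:

xy^2z = x + y·y·...·y (2 times) + z
       = 'aa' + 'a'^2 + 'bbb'
       = 'aa' + 'aa' + 'bbb'
       = 'aaaabbb'

The pumped string is 'aaaabbb' with length 7.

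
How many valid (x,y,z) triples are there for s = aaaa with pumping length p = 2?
3

For s = 'aaaa' with pumping length p = 2:

Constraints: |xy| ≤ 2, |y| > 0

Valid decompositions (|xy| ≤ p, |y| ≥ 1):
  • x='', y='a', z='aaa'
  • x='a', y='a', z='aa'
  • x='', y='aa', z='aa'

Total count: 3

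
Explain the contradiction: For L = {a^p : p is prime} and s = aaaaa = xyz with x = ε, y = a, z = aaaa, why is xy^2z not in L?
xy²z = aaaaaa ∉ L

Pumping with i = 2 replaces y = a by y² = aa:
- Original: s = xyz = aaaaa; aaaaa has length 5, which is prime, so it is in L
- Pumped: xy²z = ε · aa · aaaa = aaaaaa
- aaaaaa has length 6 = 2 × 3, which is not prime, so it is not in L

The pumping lemma would require xy²z ∈ L, so this decomposition yields a contradiction.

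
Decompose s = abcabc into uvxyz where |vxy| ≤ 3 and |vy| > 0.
u='ab', v='c', x='a', y='b', z='c'

For s = abcabc with pumping length p = 3:

One valid decomposition:
- u = 'ab'
- v = 'c'
- x = 'a'
- y = 'b'
- z = 'c'

Verification:
- uvxyz = 'ab' + 'c' + 'a' + 'b' + 'c' = abcabc ✓
- |vxy| = |'cab'| = 3 ≤ 3 ✓
- |vy| = |'cb'| = 2 > 0 ✓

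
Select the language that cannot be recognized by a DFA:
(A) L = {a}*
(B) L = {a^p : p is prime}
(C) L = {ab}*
(B) {a^p : p is prime}

(B) L = {a^p : p is prime} is NOT regular.

The pumping lemma can be used to prove this:
After pumping, the length becomes composite

The other languages are regular because they can be recognized by finite automata.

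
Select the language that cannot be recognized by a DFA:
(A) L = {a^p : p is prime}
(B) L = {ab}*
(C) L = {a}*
(A) {a^p : p is prime}

(A) L = {a^p : p is prime} is NOT regular.

The pumping lemma can be used to prove this:
After pumping, the length becomes composite

The other languages are regular because they can be recognized by finite automata.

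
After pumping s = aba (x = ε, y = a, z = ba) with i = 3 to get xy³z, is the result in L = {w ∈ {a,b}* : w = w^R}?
No

xy³z = ε · aaa · ba = aaaba.
aaaba reversed is abaaa ≠ aaaba, so it is not a palindrome and is not in L.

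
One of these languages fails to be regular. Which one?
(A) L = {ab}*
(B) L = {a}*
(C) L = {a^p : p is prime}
(C) {a^p : p is prime}

(C) L = {a^p : p is prime} is NOT regular.

The pumping lemma can be used to prove this:
After pumping, the length becomes composite

The other languages are regular because they can be recognized by finite automata.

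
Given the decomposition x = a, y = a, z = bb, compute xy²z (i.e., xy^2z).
aaabb

Given x = 'a', y = 'a', z = 'bb' and i = 2:

xy^2z = x + y·y·...·y (2 times) + z
       = 'a' + 'a'^2 + 'bb'
       = 'a' + 'aa' + 'bb'
       = 'aaabb'

The pumped string is 'aaabb' with length 5.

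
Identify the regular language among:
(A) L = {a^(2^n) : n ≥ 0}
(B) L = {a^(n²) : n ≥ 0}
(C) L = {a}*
(C) {a}*

(C) L = {a}* is regular.

This can be recognized by a finite automaton (DFA/NFA).
Regular expressions like {a}* define regular languages.

The other choices are not regular:
- {a^(2^n) : n ≥ 0}: After pumping, length is no longer a power of 2
- {a^(n²) : n ≥ 0}: After pumping, length is no longer a perfect square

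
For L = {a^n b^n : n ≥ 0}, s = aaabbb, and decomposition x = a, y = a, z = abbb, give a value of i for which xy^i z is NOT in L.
i = 2

xy²z = a · aa · abbb = aaaabbb; aaaabbb has 4 a's and 3 b's; 4 ≠ 3, so it is not in L.
(Other choices also work, e.g. i = 0, 3; only i = 1 is guaranteed to stay in L since xy¹z = s.)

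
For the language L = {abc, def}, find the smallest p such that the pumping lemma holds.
p = 4

For a finite language L, the pumping lemma holds vacuously if p > max|s| for s ∈ L.

The longest string in L = {abc, def} has length 3.
If p = 4, then no string s ∈ L has |s| ≥ p, so the condition is vacuously true.

The minimum pumping length is p = 4.

Why no smaller p works: for any p ≤ 3, the longest string s ∈ L has |s| = 3 ≥ p, so it would
have to be pumpable; but pumping up (i = 2, 3, ...) produces ever longer strings, which cannot all lie in the
finite language L. So the pumping property fails for every p ≤ 3.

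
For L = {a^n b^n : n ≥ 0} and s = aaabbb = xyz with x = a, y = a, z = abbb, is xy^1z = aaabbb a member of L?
Yes

xy¹z = a · a · abbb = aaabbb.
aaabbb = a^3 b^3 has equal counts (3 = 3), so it is in L.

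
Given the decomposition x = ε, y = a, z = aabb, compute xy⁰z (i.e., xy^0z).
aabb

Given x = '', y = 'a', z = 'aabb' and i = 0:

xy^0z = x + y·y·...·y (0 times) + z
       = '' + 'a'^0 + 'aabb'
       = '' + '' + 'aabb'
       = 'aabb'

The pumped string is 'aabb' with length 4.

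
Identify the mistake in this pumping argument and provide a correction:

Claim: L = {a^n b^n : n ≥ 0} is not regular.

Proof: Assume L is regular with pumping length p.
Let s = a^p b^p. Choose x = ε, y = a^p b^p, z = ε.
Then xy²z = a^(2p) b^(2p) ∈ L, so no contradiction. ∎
Error: The decomposition violates |xy| ≤ p. With y = a^p b^p, |xy| = |y| = 2p > p. (The proof also miscomputes xy²z, which would be a^p b^p a^p b^p rather than a^(2p) b^(2p), and it wrongly treats one harmless decomposition as settling the matter — the prover does not get to choose the decomposition.)

Correction: The pumping lemma requires |xy| ≤ p, and the argument must handle every decomposition satisfying |xy| ≤ p, |y| ≥ 1. Since s starts with p a's, any such y consists only of a's, say y = a^k with k ≥ 1. Then xy²z = a^(p+k) b^p has unequal numbers of a's and b's, so xy²z ∉ L — the required contradiction.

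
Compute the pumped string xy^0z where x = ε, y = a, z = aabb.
aabb

Given x = '', y = 'a', z = 'aabb' and i = 0:

xy^0z = x + y·y·...·y (0 times) + z
       = '' + 'a'^0 + 'aabb'
       = '' + '' + 'aabb'
       = 'aabb'

The pumped string is 'aabb' with length 4.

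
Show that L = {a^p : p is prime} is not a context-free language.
Assume for contradiction that L is context-free, and let p ≥ 1 be the pumping length given by the pumping lemma for CFLs.
Choose a prime q with q ≥ p and let s = a^q. Then s ∈ L and |s| = q ≥ p.
By the CFL pumping lemma, s = uvxyz for some u, v, x, y, z with |vxy| ≤ p, |vy| ≥ 1, and uv^i xy^i z ∈ L for every i ≥ 0.
All symbols are a's, so only lengths matter: let k = |vy|, with 1 ≤ k ≤ p. Then |uv^i xy^i z| = q + (i − 1)k.

Take i = q + 1: the length is q + qk = q(k + 1).
Both factors satisfy q ≥ 2 and k + 1 ≥ 2, so q(k + 1) is composite and uv^(q+1) xy^(q+1) z ∉ L.

This contradicts the CFL pumping lemma, which requires uv^i xy^i z ∈ L for all i ≥ 0.
Hence L = {a^p : p is prime} is not context-free. ∎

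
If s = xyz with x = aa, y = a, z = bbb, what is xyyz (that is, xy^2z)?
aaaabbb

Given x = 'aa', y = 'a', z = 'bbb' and i = 2:

xy^2z = x + y·y·...·y (2 times) + z
       = 'aa' + 'a'^2 + 'bbb'
       = 'aa' + 'aa' + 'bbb'
       = 'aaaabbb'

The pumped string is 'aaaabbb' with length 7.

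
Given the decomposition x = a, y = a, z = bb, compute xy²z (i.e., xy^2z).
aaabb

Given x = 'a', y = 'a', z = 'bb' and i = 2:

xy^2z = x + y·y·...·y (2 times) + z
       = 'a' + 'a'^2 + 'bb'
       = 'a' + 'aa' + 'bb'
       = 'aaabb'

The pumped string is 'aaabb' with length 5.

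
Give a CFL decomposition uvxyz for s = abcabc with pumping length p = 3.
u='ab', v='c', x='a', y='b', z='c'

For s = abcabc with pumping length p = 3:

One valid decomposition:
- u = 'ab'
- v = 'c'
- x = 'a'
- y = 'b'
- z = 'c'

Verification:
- uvxyz = 'ab' + 'c' + 'a' + 'b' + 'c' = abcabc ✓
- |vxy| = |'cab'| = 3 ≤ 3 ✓
- |vy| = |'cb'| = 2 > 0 ✓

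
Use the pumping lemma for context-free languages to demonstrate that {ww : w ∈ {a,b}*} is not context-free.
Assume for contradiction that L is context-free, and let p ≥ 1 be the pumping length given by the pumping lemma for CFLs.
Choose s = a^p b^p a^p b^p. Then s ∈ L (take w = a^p b^p) and |s| = 4p ≥ p.
By the CFL pumping lemma, s = uvxyz for some u, v, x, y, z with |vxy| ≤ p, |vy| ≥ 1, and uv^i xy^i z ∈ L for every i ≥ 0.

Write s as four blocks A₁ B₁ A₂ B₂ with A₁ = A₂ = a^p and B₁ = B₂ = b^p. Since |vxy| ≤ p, the window vxy lies inside at most two adjacent blocks. Take i = 0 and let t = uxz, so |t| = 4p − |vy| with 1 ≤ |vy| ≤ p. If |t| is odd, t ∉ L immediately, so assume |vy| is even (hence |vy| ≥ 2) and |t|/2 = 2p − |vy|/2, which satisfies p ≤ |t|/2 ≤ 2p − 1.

Case 1 (vxy inside A₁B₁): t = a^(p−j) b^(p−l) a^p b^p with j + l = |vy|. The second half of t has length < 2p, so it is a suffix of the trailing a^p b^p and ends in b; the first half is a^(p−j) b^(p−l) a^((j+l)/2), which ends in a because (j+l)/2 ≥ 1. The halves differ, so t ∉ L.

Case 2 (vxy inside B₁A₂, straddling the middle): t = a^p b^(p−j) a^(p−l) b^p with j + l = |vy|. If t = ww, then w is a prefix of t of length ≥ p, so w begins with a^p; and w is a suffix of t of length ≥ p, so w ends with b^p. That forces |w| ≥ 2p, contradicting |w| = |t|/2 ≤ 2p − 1. So t ∉ L.

Case 3 (vxy inside A₂B₂): t = a^p b^p a^(p−j) b^(p−l) with j + l = |vy|. The first half of t is a prefix of a^p b^p, so it begins with a; the second half is b^((j+l)/2) a^(p−j) b^(p−l), which begins with b. The halves differ, so t ∉ L.

In every case uv⁰xy⁰z = uxz ∉ L.

This contradicts the CFL pumping lemma, which requires uv^i xy^i z ∈ L for all i ≥ 0.
Hence L = {ww : w ∈ {a,b}*} is not context-free. ∎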